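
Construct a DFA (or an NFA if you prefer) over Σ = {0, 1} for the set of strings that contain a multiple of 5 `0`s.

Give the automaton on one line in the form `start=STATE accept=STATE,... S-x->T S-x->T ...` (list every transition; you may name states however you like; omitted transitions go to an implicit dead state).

Keep the running count of `0`s modulo 5: each `0` advances along the cycle s0 → s1 → s2 → s3 → s4 → s0 while other symbols loop. Accept at s0.
        0   1  
>* s0   s1  s0 
   s1   s2  s1 
   s2   s3  s2 
   s3   s4  s3 
   s4   s0  s4 
(> = start, * = accepting)

start=s0 accept=s0 s0-0->s1 s0-1->s0 s1-0->s2 s1-1->s1 s2-0->s3 s2-1->s2 s3-0->s4 s3-1->s3 s4-0->s0 s4-1->s4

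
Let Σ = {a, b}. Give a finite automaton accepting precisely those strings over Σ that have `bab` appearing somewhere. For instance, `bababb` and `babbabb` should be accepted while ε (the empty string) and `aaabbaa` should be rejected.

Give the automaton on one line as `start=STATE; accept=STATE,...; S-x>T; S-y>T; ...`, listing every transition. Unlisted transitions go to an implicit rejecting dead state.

start=q0; accept=q3; q0-a>q0; q0-b>q1; q1-a>q2; q1-b>q1; q2-a>q0; q2-b>q3; q3-a>q3; q3-b>q3

States q0..q2 record the length of the longest prefix of `bab` that matches the current input suffix. Reaching q3 means `bab` has been seen, and we stay there forever. Accept from q3.
A 4-state machine:
        a   b  
>  q0   q0  q1 
   q1   q2  q1 
   q2   q0  q3 
 * q3   q3  q3 
(> = start, * = accepting)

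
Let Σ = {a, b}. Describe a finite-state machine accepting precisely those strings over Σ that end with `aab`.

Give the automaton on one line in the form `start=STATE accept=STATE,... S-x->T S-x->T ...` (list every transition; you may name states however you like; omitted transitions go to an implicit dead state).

start=S0 accept=S3 S0-a->S1 S0-b->S0 S1-a->S2 S1-b->S0 S2-a->S2 S2-b->S3 S3-a->S1 S3-b->S0

Remember how much of `aab` the current input suffix matches. State S0 means no match yet; S1 means the last symbol is `a`; S2 means the last 2 symbols are `aa`; S3 means the last 3 symbols are `aab`. Only S3 accepts. On a mismatch, fall back to the longest proper suffix that is still a prefix of `aab`.
With 4 states:
        a   b  
>  S0   S1  S0 
   S1   S2  S0 
   S2   S2  S3 
 * S3   S1  S0 
(> = start, * = accepting)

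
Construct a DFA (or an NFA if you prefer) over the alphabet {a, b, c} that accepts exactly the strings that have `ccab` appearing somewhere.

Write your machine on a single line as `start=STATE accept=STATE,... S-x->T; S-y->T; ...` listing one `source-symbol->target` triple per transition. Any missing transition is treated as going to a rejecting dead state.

States s0..s3 record the length of the longest prefix of `ccab` that matches the current input suffix. Reaching s4 means `ccab` has been seen, and we stay there forever. Accept from s4.
A 5-state machine:
        a   b   c  
>  s0   s0  s0  s1 
   s1   s0  s0  s2 
   s2   s3  s0  s2 
   s3   s0  s4  s1 
 * s4   s4  s4  s4 
(> = start, * = accepting)

start=s0; accept=s4; s0-a->s0; s0-b->s0; s0-c->s1; s1-a->s0; s1-b->s0; s1-c->s2; s2-a->s3; s2-b->s0; s2-c->s2; s3-a->s0; s3-b->s4; s3-c->s1; s4-a->s4; s4-b->s4; s4-c->s4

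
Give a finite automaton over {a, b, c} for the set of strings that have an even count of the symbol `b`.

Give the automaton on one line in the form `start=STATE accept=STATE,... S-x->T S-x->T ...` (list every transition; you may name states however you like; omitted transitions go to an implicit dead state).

start=q0 accept=q0 q0-a->q0 q0-b->q1 q0-c->q0 q1-a->q1 q1-b->q0 q1-c->q1

The only thing that matters is how many `b`s have appeared, reduced mod 2. Use one state per residue: q0 for 0, …, q1 for 1. Reading `b` moves to the next residue; anything else stays put. q0 is accepting.
A 2-state machine:
        a   b   c  
>* q0   q0  q1  q0 
   q1   q1  q0  q1 
(> = start, * = accepting)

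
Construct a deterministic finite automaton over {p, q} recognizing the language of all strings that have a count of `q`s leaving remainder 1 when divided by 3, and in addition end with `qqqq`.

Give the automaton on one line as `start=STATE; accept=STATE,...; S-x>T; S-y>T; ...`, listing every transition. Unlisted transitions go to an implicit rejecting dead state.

Run two small machines in parallel and take their product. One (3 states) tracks the count of `q`s modulo 3; the other (5 states) tracks how much of the suffix `qqqq` has currently been matched. Each combined state is a pair, one component from each; accept when both components accept.
          p    q  
>  s0     s0   s1 
   s1     s2   s3 
   s2     s2   s4 
   s3     s5   s6 
   s4     s5   s7 
   s5     s5   s8 
   s6     s0   s9 
   s7     s0  s10 
   s8     s0  s11 
 * s9     s2  s12 
   s10    s2  s12 
   s11    s2  s13 
   s12    s5  s14 
   s13    s5  s14 
   s14    s0   s9 
(> = start, * = accepting)

start=s0; accept=s9; s0-p>s0; s0-q>s1; s1-p>s2; s1-q>s3; s2-p>s2; s2-q>s4; s3-p>s5; s3-q>s6; s4-p>s5; s4-q>s7; s5-p>s5; s5-q>s8; s6-p>s0; s6-q>s9; s7-p>s0; s7-q>s10; s8-p>s0; s8-q>s11; s9-p>s2; s9-q>s12; s10-p>s2; s10-q>s12; s11-p>s2; s11-q>s13; s12-p>s5; s12-q>s14; s13-p>s5; s13-q>s14; s14-p>s0; s14-q>s9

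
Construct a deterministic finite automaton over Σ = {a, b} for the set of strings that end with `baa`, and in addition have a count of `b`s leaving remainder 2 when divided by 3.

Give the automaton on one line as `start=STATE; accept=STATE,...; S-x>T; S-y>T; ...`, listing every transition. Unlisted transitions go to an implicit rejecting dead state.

Run two small machines in parallel and take their product. The first has 4 states tracking how much of the suffix `baa` has currently been matched; the second has 3 states tracking the count of `b`s modulo 3. A product state is a pair (one from each), accepting exactly when both do. After merging equivalent states the machine shrinks.
With 6 states:
        a   b  
>  S0   S0  S1 
   S1   S1  S2 
   S2   S3  S0 
   S3   S4  S0 
 * S4   S5  S0 
   S5   S5  S0 
(> = start, * = accepting)

start=S0; accept=S4; S0-a>S0; S0-b>S1; S1-a>S1; S1-b>S2; S2-a>S3; S2-b>S0; S3-a>S4; S3-b>S0; S4-a>S5; S4-b>S0; S5-a>S5; S5-b>S0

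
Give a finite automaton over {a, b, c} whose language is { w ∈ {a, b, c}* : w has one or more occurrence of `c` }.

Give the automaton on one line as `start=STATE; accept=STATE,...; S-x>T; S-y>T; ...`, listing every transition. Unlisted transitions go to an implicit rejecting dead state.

start=q0; accept=q1,q2; q0-a>q0; q0-b>q0; q0-c>q1; q1-a>q1; q1-b>q1; q1-c>q2; q2-a>q2; q2-b>q2; q2-c>q2

Count `c`s, saturating at 2: state q0 means no `c` yet, q1 means one `c` seen, q2 means more than one. Each `c` increments (capped at q2); other symbols loop. Accept from {q1, q2}.
A 3-state machine:
        a   b   c  
>  q0   q0  q0  q1 
 * q1   q1  q1  q2 
 * q2   q2  q2  q2 
(> = start, * = accepting)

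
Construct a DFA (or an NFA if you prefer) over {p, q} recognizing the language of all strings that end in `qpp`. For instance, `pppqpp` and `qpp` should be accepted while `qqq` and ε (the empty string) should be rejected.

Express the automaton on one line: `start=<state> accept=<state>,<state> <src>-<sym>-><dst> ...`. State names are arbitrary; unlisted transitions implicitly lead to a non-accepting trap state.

start=s0 accept=s3 s0-p->s0 s0-q->s1 s1-p->s2 s1-q->s1 s2-p->s3 s2-q->s1 s3-p->s0 s3-q->s1

Remember how much of `qpp` the current input suffix matches. State s0 means no match yet; s1 means the last symbol is `q`; s2 means the last 2 symbols are `qp`; s3 means the last 3 symbols are `qpp`. Only s3 accepts. On a mismatch, fall back to the longest proper suffix that is still a prefix of `qpp`.
4 states suffice.
        p   q  
>  s0   s0  s1 
   s1   s2  s1 
   s2   s3  s1 
 * s3   s0  s1 
(> = start, * = accepting)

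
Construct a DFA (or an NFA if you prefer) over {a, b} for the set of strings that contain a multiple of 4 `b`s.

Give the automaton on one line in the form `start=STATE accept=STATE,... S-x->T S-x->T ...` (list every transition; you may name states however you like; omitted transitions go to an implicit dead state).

Keep the running count of `b`s modulo 4: each `b` advances along the cycle q0 → q1 → q2 → q3 → q0 while other symbols loop. Accept at q0.
A 4-state machine:
        a   b  
>* q0   q0  q1 
   q1   q1  q2 
   q2   q2  q3 
   q3   q3  q0 
(> = start, * = accepting)

start=q0 accept=q0 q0-a->q0 q0-b->q1 q1-a->q1 q1-b->q2 q2-a->q2 q2-b->q3 q3-a->q3 q3-b->q0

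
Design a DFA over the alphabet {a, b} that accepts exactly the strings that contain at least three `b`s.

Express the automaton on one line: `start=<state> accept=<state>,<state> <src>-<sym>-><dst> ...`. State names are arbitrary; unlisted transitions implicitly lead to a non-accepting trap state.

start=q0 accept=q3,q4 q0-a->q0 q0-b->q1 q1-a->q1 q1-b->q2 q2-a->q2 q2-b->q3 q3-a->q3 q3-b->q4 q4-a->q4 q4-b->q4

Only the number of `b`s matters, and only up to 4. Make a chain q0 → q1 → q2 → q3 → q4 advanced by each `b` (with q4 absorbing); every other symbol self-loops. The accepting set is {q3, q4}.
A 5-state machine:
        a   b  
>  q0   q0  q1 
   q1   q1  q2 
   q2   q2  q3 
 * q3   q3  q4 
 * q4   q4  q4 
(> = start, * = accepting)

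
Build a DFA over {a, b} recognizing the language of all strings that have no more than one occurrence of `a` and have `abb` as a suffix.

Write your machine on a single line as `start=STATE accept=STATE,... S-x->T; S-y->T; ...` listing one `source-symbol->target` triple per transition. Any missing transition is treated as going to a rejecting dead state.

start=q0; accept=q4; q0-a->q1; q0-b->q0; q1-a->q2; q1-b->q3; q2-a->q2; q2-b->q2; q3-a->q2; q3-b->q4; q4-a->q2; q4-b->q2

Handle the two conditions separately and then intersect. The first has 3 states tracking the count of `a`s, saturating at 2; the second has 4 states tracking how much of the suffix `abb` has currently been matched. A product state is a pair (one from each), accepting exactly when both do. Minimizing collapses redundant product states.
A 5-state machine:
        a   b  
>  q0   q1  q0 
   q1   q2  q3 
   q2   q2  q2 
   q3   q2  q4 
 * q4   q2  q2 
(> = start, * = accepting)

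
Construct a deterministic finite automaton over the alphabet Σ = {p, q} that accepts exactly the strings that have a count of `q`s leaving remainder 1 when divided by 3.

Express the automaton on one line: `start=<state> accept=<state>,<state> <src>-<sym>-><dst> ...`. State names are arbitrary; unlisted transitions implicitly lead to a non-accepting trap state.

start=s0 accept=s1 s0-p->s0 s0-q->s1 s1-p->s1 s1-q->s2 s2-p->s2 s2-q->s0

Keep the running count of `q`s modulo 3: each `q` advances along the cycle s0 → s1 → s2 → s0 while other symbols loop. Accept at s1.
A 3-state machine:
        p   q  
>  s0   s0  s1 
 * s1   s1  s2 
   s2   s2  s0 
(> = start, * = accepting)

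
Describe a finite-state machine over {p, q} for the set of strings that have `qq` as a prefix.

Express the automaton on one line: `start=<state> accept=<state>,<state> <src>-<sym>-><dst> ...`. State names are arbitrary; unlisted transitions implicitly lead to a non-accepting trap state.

start=A accept=C A-p->D A-q->B B-p->D B-q->C C-p->C C-q->C D-p->D D-q->D

Check the first 2 symbols one by one: A through B record how many have matched `qq` so far; any wrong symbol goes to the dead state D. After all 2 match we enter the accepting sink C.
4 states suffice.
       p  q 
>  A   D  B 
   B   D  C 
 * C   C  C 
   D   D  D 
(> = start, * = accepting)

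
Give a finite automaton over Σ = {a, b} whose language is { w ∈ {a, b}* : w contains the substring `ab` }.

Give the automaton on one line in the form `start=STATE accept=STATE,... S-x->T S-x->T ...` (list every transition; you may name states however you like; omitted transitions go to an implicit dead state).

States q0..q1 record the length of the longest prefix of `ab` that matches the current input suffix. Reaching q2 means `ab` has been seen, and we stay there forever. Accept from q2.
A 3-state machine:
        a   b  
>  q0   q1  q0 
   q1   q1  q2 
 * q2   q2  q2 
(> = start, * = accepting)

start=q0 accept=q2 q0-a->q1 q0-b->q0 q1-a->q1 q1-b->q2 q2-a->q2 q2-b->q2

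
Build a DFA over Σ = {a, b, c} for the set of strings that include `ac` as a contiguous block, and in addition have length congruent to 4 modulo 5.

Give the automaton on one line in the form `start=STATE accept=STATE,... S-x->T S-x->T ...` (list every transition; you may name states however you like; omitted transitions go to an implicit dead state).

start=q0 accept=q11 q0-a->q1 q0-b->q2 q0-c->q2 q1-a->q3 q1-b->q4 q1-c->q5 q2-a->q3 q2-b->q4 q2-c->q4 q3-a->q6 q3-b->q7 q3-c->q8 q4-a->q6 q4-b->q7 q4-c->q7 q5-a->q8 q5-b->q8 q5-c->q8 q6-a->q9 q6-b->q10 q6-c->q11 q7-a->q9 q7-b->q10 q7-c->q10 q8-a->q11 q8-b->q11 q8-c->q11 q9-a->q12 q9-b->q0 q9-c->q13 q10-a->q12 q10-b->q0 q10-c->q0 q11-a->q13 q11-b->q13 q11-c->q13 q12-a->q1 q12-b->q2 q12-c->q14 q13-a->q14 q13-b->q14 q13-c->q14 q14-a->q5 q14-b->q5 q14-c->q5

Handle the two conditions separately and then intersect. The first has 3 states tracking whether and how much of `ac` has been seen; the second has 5 states tracking the input length modulo 5. A product state is a pair (one from each), accepting exactly when both do.
          a    b    c  
>  q0     q1   q2   q2 
   q1     q3   q4   q5 
   q2     q3   q4   q4 
   q3     q6   q7   q8 
   q4     q6   q7   q7 
   q5     q8   q8   q8 
   q6     q9  q10  q11 
   q7     q9  q10  q10 
   q8    q11  q11  q11 
   q9    q12   q0  q13 
   q10   q12   q0   q0 
 * q11   q13  q13  q13 
   q12    q1   q2  q14 
   q13   q14  q14  q14 
   q14    q5   q5   q5 
(> = start, * = accepting)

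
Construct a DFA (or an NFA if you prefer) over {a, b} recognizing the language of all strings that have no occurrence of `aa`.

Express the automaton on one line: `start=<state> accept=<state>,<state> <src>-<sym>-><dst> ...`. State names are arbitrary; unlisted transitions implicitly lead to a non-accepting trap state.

start=s0 accept=s0,s1 s0-a->s1 s0-b->s0 s1-a->s2 s1-b->s0 s2-a->s2 s2-b->s2

This is the complement of 'contains `aa`'. Use the same substring-matching states — s0 through s2 holding how much of `aa` has just been matched — but flip the accepting set: everything except the trap s2 accepts.
A 3-state machine:
        a   b  
>* s0   s1  s0 
 * s1   s2  s0 
   s2   s2  s2 
(> = start, * = accepting)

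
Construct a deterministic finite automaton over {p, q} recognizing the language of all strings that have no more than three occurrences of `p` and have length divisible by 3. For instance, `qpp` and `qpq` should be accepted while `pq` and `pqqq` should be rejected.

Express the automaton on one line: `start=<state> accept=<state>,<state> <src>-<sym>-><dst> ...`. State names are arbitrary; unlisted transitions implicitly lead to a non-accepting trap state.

Run two small machines in parallel and take their product. The first has 5 states tracking the count of `p`s, saturating at 4; the second has 3 states tracking the input length modulo 3. A product state is a pair (one from each), accepting exactly when both do. Minimizing collapses redundant product states.
A 13-state machine:
          p    q  
>* S0     S1   S2 
   S1     S3   S4 
   S2     S4   S5 
   S3     S6   S7 
   S4     S7   S8 
   S5     S8   S0 
 * S6     S9  S10 
 * S7    S10  S11 
 * S8    S11   S1 
   S9     S9   S9 
   S10    S9  S12 
   S11   S12   S3 
   S12    S9   S6 
(> = start, * = accepting)

start=S0 accept=S0,S6,S7,S8 S0-p->S1 S0-q->S2 S1-p->S3 S1-q->S4 S2-p->S4 S2-q->S5 S3-p->S6 S3-q->S7 S4-p->S7 S4-q->S8 S5-p->S8 S5-q->S0 S6-p->S9 S6-q->S10 S7-p->S10 S7-q->S11 S8-p->S11 S8-q->S1 S9-p->S9 S9-q->S9 S10-p->S9 S10-q->S12 S11-p->S12 S11-q->S3 S12-p->S9 S12-q->S6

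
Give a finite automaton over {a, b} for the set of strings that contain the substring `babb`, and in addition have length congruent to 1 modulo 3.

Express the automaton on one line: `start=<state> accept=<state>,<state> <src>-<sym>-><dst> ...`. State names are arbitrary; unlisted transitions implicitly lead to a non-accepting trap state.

start=s0 accept=s11 s0-a->s1 s0-b->s2 s1-a->s3 s1-b->s4 s2-a->s5 s2-b->s4 s3-a->s0 s3-b->s6 s4-a->s7 s4-b->s6 s5-a->s0 s5-b->s8 s6-a->s9 s6-b->s2 s7-a->s1 s7-b->s10 s8-a->s9 s8-b->s11 s9-a->s3 s9-b->s12 s10-a->s5 s10-b->s13 s11-a->s13 s11-b->s13 s12-a->s7 s12-b->s14 s13-a->s14 s13-b->s14 s14-a->s11 s14-b->s11

Build one automaton per condition and run them in lockstep. The first has 5 states tracking whether and how much of `babb` has been seen; the second has 3 states tracking the input length modulo 3. A product state is a pair (one from each), accepting exactly when both do.
A 15-state machine:
          a    b  
>  s0     s1   s2 
   s1     s3   s4 
   s2     s5   s4 
   s3     s0   s6 
   s4     s7   s6 
   s5     s0   s8 
   s6     s9   s2 
   s7     s1  s10 
   s8     s9  s11 
   s9     s3  s12 
   s10    s5  s13 
 * s11   s13  s13 
   s12    s7  s14 
   s13   s14  s14 
   s14   s11  s11 
(> = start, * = accepting)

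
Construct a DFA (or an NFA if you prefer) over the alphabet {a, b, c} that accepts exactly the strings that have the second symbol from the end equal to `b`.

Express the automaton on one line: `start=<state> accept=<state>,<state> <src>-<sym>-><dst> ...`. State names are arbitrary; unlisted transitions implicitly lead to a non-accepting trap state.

start=s0 accept=s7,s8,s9 s0-a->s1 s0-b->s2 s0-c->s3 s1-a->s4 s1-b->s5 s1-c->s6 s2-a->s7 s2-b->s8 s2-c->s9 s3-a->s10 s3-b->s11 s3-c->s12 s4-a->s4 s4-b->s5 s4-c->s6 s5-a->s7 s5-b->s8 s5-c->s9 s6-a->s10 s6-b->s11 s6-c->s12 s7-a->s4 s7-b->s5 s7-c->s6 s8-a->s7 s8-b->s8 s8-c->s9 s9-a->s10 s9-b->s11 s9-c->s12 s10-a->s4 s10-b->s5 s10-c->s6 s11-a->s7 s11-b->s8 s11-c->s9 s12-a->s10 s12-b->s11 s12-c->s12

Because acceptance depends on a position counted from the end, the machine has to buffer the most recent 2 symbols. Make each state the string of the last up-to-2 symbols read; on input `x` shift the window left and append `x`. Accept when the buffered window has length 2 and begins with `b`.
13 states suffice.
          a    b    c  
>  s0     s1   s2   s3 
   s1     s4   s5   s6 
   s2     s7   s8   s9 
   s3    s10  s11  s12 
   s4     s4   s5   s6 
   s5     s7   s8   s9 
   s6    s10  s11  s12 
 * s7     s4   s5   s6 
 * s8     s7   s8   s9 
 * s9    s10  s11  s12 
   s10    s4   s5   s6 
   s11    s7   s8   s9 
   s12   s10  s11  s12 
(> = start, * = accepting)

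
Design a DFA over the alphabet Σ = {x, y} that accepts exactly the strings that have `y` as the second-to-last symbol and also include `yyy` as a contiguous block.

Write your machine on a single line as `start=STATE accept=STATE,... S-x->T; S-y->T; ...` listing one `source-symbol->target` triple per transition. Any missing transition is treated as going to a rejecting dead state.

Run two small machines in parallel and take their product. One (7 states) tracks the last 2 symbols read; the other (4 states) tracks whether and how much of `yyy` has been seen. Each combined state is a pair, one component from each; accept when both components accept. Equivalent product states are then merged.
A 7-state machine:
        x   y  
>  s0   s0  s1 
   s1   s0  s2 
   s2   s0  s3 
 * s3   s4  s3 
 * s4   s5  s6 
   s5   s5  s6 
   s6   s4  s3 
(> = start, * = accepting)

start=s0; accept=s3,s4; s0-x->s0; s0-y->s1; s1-x->s0; s1-y->s2; s2-x->s0; s2-y->s3; s3-x->s4; s3-y->s3; s4-x->s5; s4-y->s6; s5-x->s5; s5-y->s6; s6-x->s4; s6-y->s3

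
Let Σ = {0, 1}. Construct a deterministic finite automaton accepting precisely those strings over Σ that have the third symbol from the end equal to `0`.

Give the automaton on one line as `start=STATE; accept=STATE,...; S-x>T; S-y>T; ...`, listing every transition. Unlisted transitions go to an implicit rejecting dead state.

A DFA must remember the last 3 symbols (since which symbol is third-to-last isn't known until the input ends). Use one state per possible window of the last ≤3 symbols; accept from those whose window starts with `0`.
A 15-state machine:
          0    1  
>  q0     q1   q2 
   q1     q3   q4 
   q2     q5   q6 
   q3     q7   q8 
   q4     q9  q10 
   q5    q11  q12 
   q6    q13  q14 
 * q7     q7   q8 
 * q8     q9  q10 
 * q9    q11  q12 
 * q10   q13  q14 
   q11    q7   q8 
   q12    q9  q10 
   q13   q11  q12 
   q14   q13  q14 
(> = start, * = accepting)

start=q0; accept=q7,q8,q9,q10; q0-0>q1; q0-1>q2; q1-0>q3; q1-1>q4; q2-0>q5; q2-1>q6; q3-0>q7; q3-1>q8; q4-0>q9; q4-1>q10; q5-0>q11; q5-1>q12; q6-0>q13; q6-1>q14; q7-0>q7; q7-1>q8; q8-0>q9; q8-1>q10; q9-0>q11; q9-1>q12; q10-0>q13; q10-1>q14; q11-0>q7; q11-1>q8; q12-0>q9; q12-1>q10; q13-0>q11; q13-1>q12; q14-0>q13; q14-1>q14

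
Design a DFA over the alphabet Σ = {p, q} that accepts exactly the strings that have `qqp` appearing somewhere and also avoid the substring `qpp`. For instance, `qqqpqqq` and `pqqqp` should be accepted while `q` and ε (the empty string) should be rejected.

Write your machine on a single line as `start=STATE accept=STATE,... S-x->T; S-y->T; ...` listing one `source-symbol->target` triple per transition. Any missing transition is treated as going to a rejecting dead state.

start=s0; accept=s5,s8; s0-p->s0; s0-q->s1; s1-p->s2; s1-q->s3; s2-p->s4; s2-q->s1; s3-p->s5; s3-q->s3; s4-p->s4; s4-q->s6; s5-p->s7; s5-q->s8; s6-p->s4; s6-q->s9; s7-p->s7; s7-q->s7; s8-p->s5; s8-q->s8; s9-p->s7; s9-q->s9

Run two small machines in parallel and take their product. The first has 4 states tracking whether and how much of `qqp` has been seen; the second has 4 states tracking partial matches of the forbidden pattern `qpp`. A product state is a pair (one from each), accepting exactly when both do.
With 10 states:
        p   q  
>  s0   s0  s1 
   s1   s2  s3 
   s2   s4  s1 
   s3   s5  s3 
   s4   s4  s6 
 * s5   s7  s8 
   s6   s4  s9 
   s7   s7  s7 
 * s8   s5  s8 
   s9   s7  s9 
(> = start, * = accepting)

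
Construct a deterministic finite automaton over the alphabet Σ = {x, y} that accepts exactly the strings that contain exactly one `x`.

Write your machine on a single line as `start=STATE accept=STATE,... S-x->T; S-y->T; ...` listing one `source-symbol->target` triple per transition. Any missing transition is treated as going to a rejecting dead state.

start=s0; accept=s1; s0-x->s1; s0-y->s0; s1-x->s2; s1-y->s1; s2-x->s2; s2-y->s2

Only the number of `x`s matters, and only up to 2. Make a chain s0 → s1 → s2 advanced by each `x` (with s2 absorbing); every other symbol self-loops. The accepting set is {s1}.
A 3-state machine:
        x   y  
>  s0   s1  s0 
 * s1   s2  s1 
   s2   s2  s2 
(> = start, * = accepting)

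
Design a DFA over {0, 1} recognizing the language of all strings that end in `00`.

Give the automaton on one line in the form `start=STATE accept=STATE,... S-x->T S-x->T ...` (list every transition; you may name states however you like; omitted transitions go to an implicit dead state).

start=q0 accept=q2 q0-0->q1 q0-1->q0 q1-0->q2 q1-1->q0 q2-0->q2 q2-1->q0

Let each state record the length of the longest suffix of the input read so far that is also a prefix of `00`. q1 means the last symbol is `0`; q2 means the last 2 symbols are `00`. Accept only at q2, where the string currently ends in `00`.
        0   1  
>  q0   q1  q0 
   q1   q2  q0 
 * q2   q2  q0 
(> = start, * = accepting)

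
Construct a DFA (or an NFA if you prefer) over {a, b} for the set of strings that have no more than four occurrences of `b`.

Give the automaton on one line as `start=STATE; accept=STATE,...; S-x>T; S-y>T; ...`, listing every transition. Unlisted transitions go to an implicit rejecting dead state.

Count `b`s, saturating at 5: states S0 through S4 mean 0 through 4 `b`s seen; S5 means more than 4. Each `b` increments (capped at S5); other symbols loop. Accept from {S0, S1, S2, S3, S4}.
        a   b  
>* S0   S0  S1 
 * S1   S1  S2 
 * S2   S2  S3 
 * S3   S3  S4 
 * S4   S4  S5 
   S5   S5  S5 
(> = start, * = accepting)

start=S0; accept=S0,S1,S2,S3,S4; S0-a>S0; S0-b>S1; S1-a>S1; S1-b>S2; S2-a>S2; S2-b>S3; S3-a>S3; S3-b>S4; S4-a>S4; S4-b>S5; S5-a>S5; S5-b>S5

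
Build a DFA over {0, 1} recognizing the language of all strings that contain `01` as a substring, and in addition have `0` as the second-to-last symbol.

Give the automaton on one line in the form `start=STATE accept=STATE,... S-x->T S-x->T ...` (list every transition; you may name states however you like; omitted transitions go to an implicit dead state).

Build one automaton per condition and run them in lockstep. One (3 states) tracks whether and how much of `01` has been seen; the other (7 states) tracks the last 2 symbols read. Each combined state is a pair, one component from each; accept when both components accept. After merging equivalent states the machine shrinks.
        0   1  
>  S0   S1  S0 
   S1   S1  S2 
 * S2   S3  S4 
   S3   S5  S2 
   S4   S3  S4 
 * S5   S5  S2 
(> = start, * = accepting)

start=S0 accept=S2,S5 S0-0->S1 S0-1->S0 S1-0->S1 S1-1->S2 S2-0->S3 S2-1->S4 S3-0->S5 S3-1->S2 S4-0->S3 S4-1->S4 S5-0->S5 S5-1->S2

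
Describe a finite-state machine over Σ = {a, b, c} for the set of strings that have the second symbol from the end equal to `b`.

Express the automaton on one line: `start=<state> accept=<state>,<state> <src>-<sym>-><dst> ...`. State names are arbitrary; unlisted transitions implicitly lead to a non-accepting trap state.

start=q0 accept=q7,q8,q9 q0-a->q1 q0-b->q2 q0-c->q3 q1-a->q4 q1-b->q5 q1-c->q6 q2-a->q7 q2-b->q8 q2-c->q9 q3-a->q10 q3-b->q11 q3-c->q12 q4-a->q4 q4-b->q5 q4-c->q6 q5-a->q7 q5-b->q8 q5-c->q9 q6-a->q10 q6-b->q11 q6-c->q12 q7-a->q4 q7-b->q5 q7-c->q6 q8-a->q7 q8-b->q8 q8-c->q9 q9-a->q10 q9-b->q11 q9-c->q12 q10-a->q4 q10-b->q5 q10-c->q6 q11-a->q7 q11-b->q8 q11-c->q9 q12-a->q10 q12-b->q11 q12-c->q12

A DFA must remember the last 2 symbols (since which symbol is second-to-last isn't known until the input ends). Use one state per possible window of the last ≤2 symbols; accept from those whose window starts with `b`.
          a    b    c  
>  q0     q1   q2   q3 
   q1     q4   q5   q6 
   q2     q7   q8   q9 
   q3    q10  q11  q12 
   q4     q4   q5   q6 
   q5     q7   q8   q9 
   q6    q10  q11  q12 
 * q7     q4   q5   q6 
 * q8     q7   q8   q9 
 * q9    q10  q11  q12 
   q10    q4   q5   q6 
   q11    q7   q8   q9 
   q12   q10  q11  q12 
(> = start, * = accepting)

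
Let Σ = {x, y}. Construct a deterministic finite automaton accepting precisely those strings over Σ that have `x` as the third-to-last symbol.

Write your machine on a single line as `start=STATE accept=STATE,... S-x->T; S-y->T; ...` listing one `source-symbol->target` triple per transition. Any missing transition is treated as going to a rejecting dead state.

start=S0; accept=S7,S8,S9,S10; S0-x->S1; S0-y->S2; S1-x->S3; S1-y->S4; S2-x->S5; S2-y->S6; S3-x->S7; S3-y->S8; S4-x->S9; S4-y->S10; S5-x->S11; S5-y->S12; S6-x->S13; S6-y->S14; S7-x->S7; S7-y->S8; S8-x->S9; S8-y->S10; S9-x->S11; S9-y->S12; S10-x->S13; S10-y->S14; S11-x->S7; S11-y->S8; S12-x->S9; S12-y->S10; S13-x->S11; S13-y->S12; S14-x->S13; S14-y->S14

Because acceptance depends on a position counted from the end, the machine has to buffer the most recent 3 symbols. Make each state the string of the last up-to-3 symbols read; on input `x` shift the window left and append `x`. Accept when the buffered window has length 3 and begins with `x`.
          x    y  
>  S0     S1   S2 
   S1     S3   S4 
   S2     S5   S6 
   S3     S7   S8 
   S4     S9  S10 
   S5    S11  S12 
   S6    S13  S14 
 * S7     S7   S8 
 * S8     S9  S10 
 * S9    S11  S12 
 * S10   S13  S14 
   S11    S7   S8 
   S12    S9  S10 
   S13   S11  S12 
   S14   S13  S14 
(> = start, * = accepting)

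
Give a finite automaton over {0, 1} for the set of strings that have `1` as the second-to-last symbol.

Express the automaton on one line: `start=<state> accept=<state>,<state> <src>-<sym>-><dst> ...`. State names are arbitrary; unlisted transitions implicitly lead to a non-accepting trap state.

start=q0 accept=q5,q6 q0-0->q1 q0-1->q2 q1-0->q3 q1-1->q4 q2-0->q5 q2-1->q6 q3-0->q3 q3-1->q4 q4-0->q5 q4-1->q6 q5-0->q3 q5-1->q4 q6-0->q5 q6-1->q6

Because acceptance depends on a position counted from the end, the machine has to buffer the most recent 2 symbols. Make each state the string of the last up-to-2 symbols read; on input `x` shift the window left and append `x`. Accept when the buffered window has length 2 and begins with `1`.
7 states suffice.
        0   1  
>  q0   q1  q2 
   q1   q3  q4 
   q2   q5  q6 
   q3   q3  q4 
   q4   q5  q6 
 * q5   q3  q4 
 * q6   q5  q6 
(> = start, * = accepting)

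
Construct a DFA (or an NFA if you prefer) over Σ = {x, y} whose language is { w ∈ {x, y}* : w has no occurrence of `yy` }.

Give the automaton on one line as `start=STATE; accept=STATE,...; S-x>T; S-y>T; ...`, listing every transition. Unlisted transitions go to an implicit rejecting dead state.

This is the complement of 'contains `yy`'. Use the same substring-matching states — A through C holding how much of `yy` has just been matched — but flip the accepting set: everything except the trap C accepts.
3 states suffice.
       x  y 
>* A   A  B 
 * B   A  C 
   C   C  C 
(> = start, * = accepting)

start=A; accept=A,B; A-x>A; A-y>B; B-x>A; B-y>C; C-x>C; C-y>C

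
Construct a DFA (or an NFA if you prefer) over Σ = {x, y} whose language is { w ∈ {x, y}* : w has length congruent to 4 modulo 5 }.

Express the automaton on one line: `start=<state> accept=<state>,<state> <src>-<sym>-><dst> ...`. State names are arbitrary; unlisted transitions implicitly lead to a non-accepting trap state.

Count input length modulo 5: every symbol advances one step around the cycle q0 → q1 → q2 → q3 → q4 → q0. Accept at q4.
With 5 states:
        x   y  
>  q0   q1  q1 
   q1   q2  q2 
   q2   q3  q3 
   q3   q4  q4 
 * q4   q0  q0 
(> = start, * = accepting)

start=q0 accept=q4 q0-x->q1 q0-y->q1 q1-x->q2 q1-y->q2 q2-x->q3 q2-y->q3 q3-x->q4 q3-y->q4 q4-x->q0 q4-y->q0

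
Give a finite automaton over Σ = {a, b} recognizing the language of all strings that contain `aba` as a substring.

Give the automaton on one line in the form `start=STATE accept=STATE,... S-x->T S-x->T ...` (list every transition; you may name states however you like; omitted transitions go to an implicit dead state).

start=S0 accept=S3 S0-a->S1 S0-b->S0 S1-a->S1 S1-b->S2 S2-a->S3 S2-b->S0 S3-a->S3 S3-b->S3

Track how much of `aba` has been matched so far: state S0 is no progress, S3 is the absorbing accept state reached once `aba` has occurred. Intermediate states record partial matches; on a mismatch, fall back to the longest reusable overlap.
A 4-state machine:
        a   b  
>  S0   S1  S0 
   S1   S1  S2 
   S2   S3  S0 
 * S3   S3  S3 
(> = start, * = accepting)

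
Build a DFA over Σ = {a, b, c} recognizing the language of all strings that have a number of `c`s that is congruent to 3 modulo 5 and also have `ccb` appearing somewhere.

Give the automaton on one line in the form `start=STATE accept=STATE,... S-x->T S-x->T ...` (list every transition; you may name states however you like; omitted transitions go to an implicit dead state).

start=s0 accept=s9 s0-a->s0 s0-b->s0 s0-c->s1 s1-a->s2 s1-b->s2 s1-c->s3 s2-a->s2 s2-b->s2 s2-c->s4 s3-a->s5 s3-b->s6 s3-c->s7 s4-a->s5 s4-b->s5 s4-c->s7 s5-a->s5 s5-b->s5 s5-c->s8 s6-a->s6 s6-b->s6 s6-c->s9 s7-a->s10 s7-b->s9 s7-c->s11 s8-a->s10 s8-b->s10 s8-c->s11 s9-a->s9 s9-b->s9 s9-c->s12 s10-a->s10 s10-b->s10 s10-c->s13 s11-a->s14 s11-b->s12 s11-c->s15 s12-a->s12 s12-b->s12 s12-c->s16 s13-a->s14 s13-b->s14 s13-c->s15 s14-a->s14 s14-b->s14 s14-c->s17 s15-a->s0 s15-b->s16 s15-c->s18 s16-a->s16 s16-b->s16 s16-c->s19 s17-a->s0 s17-b->s0 s17-c->s18 s18-a->s2 s18-b->s19 s18-c->s3 s19-a->s19 s19-b->s19 s19-c->s6

Run two small machines in parallel and take their product. One (5 states) tracks the count of `c`s modulo 5; the other (4 states) tracks whether and how much of `ccb` has been seen. Each combined state is a pair, one component from each; accept when both components accept.
With 20 states:
          a    b    c  
>  s0     s0   s0   s1 
   s1     s2   s2   s3 
   s2     s2   s2   s4 
   s3     s5   s6   s7 
   s4     s5   s5   s7 
   s5     s5   s5   s8 
   s6     s6   s6   s9 
   s7    s10   s9  s11 
   s8    s10  s10  s11 
 * s9     s9   s9  s12 
   s10   s10  s10  s13 
   s11   s14  s12  s15 
   s12   s12  s12  s16 
   s13   s14  s14  s15 
   s14   s14  s14  s17 
   s15    s0  s16  s18 
   s16   s16  s16  s19 
   s17    s0   s0  s18 
   s18    s2  s19   s3 
   s19   s19  s19   s6 
(> = start, * = accepting)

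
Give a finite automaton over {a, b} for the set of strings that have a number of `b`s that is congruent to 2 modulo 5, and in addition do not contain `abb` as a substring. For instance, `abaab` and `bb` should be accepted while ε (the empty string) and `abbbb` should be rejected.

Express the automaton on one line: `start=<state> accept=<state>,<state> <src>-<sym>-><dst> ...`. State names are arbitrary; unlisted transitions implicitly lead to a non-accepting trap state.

Build one automaton per condition and run them in lockstep. The first has 5 states tracking the count of `b`s modulo 5; the second has 4 states tracking partial matches of the forbidden pattern `abb`. A product state is a pair (one from each), accepting exactly when both do. After merging equivalent states the machine shrinks.
16 states suffice.
          a    b  
>  s0     s1   s2 
   s1     s1   s3 
   s2     s4   s5 
   s3     s4   s6 
   s4     s4   s7 
 * s5     s8   s9 
   s6     s6   s6 
 * s7     s8   s6 
 * s8     s8  s10 
   s9    s11  s12 
   s10   s11   s6 
   s11   s11  s13 
   s12   s14   s0 
   s13   s14   s6 
   s14   s14  s15 
   s15    s1   s6 
(> = start, * = accepting)

start=s0 accept=s5,s7,s8 s0-a->s1 s0-b->s2 s1-a->s1 s1-b->s3 s2-a->s4 s2-b->s5 s3-a->s4 s3-b->s6 s4-a->s4 s4-b->s7 s5-a->s8 s5-b->s9 s6-a->s6 s6-b->s6 s7-a->s8 s7-b->s6 s8-a->s8 s8-b->s10 s9-a->s11 s9-b->s12 s10-a->s11 s10-b->s6 s11-a->s11 s11-b->s13 s12-a->s14 s12-b->s0 s13-a->s14 s13-b->s6 s14-a->s14 s14-b->s15 s15-a->s1 s15-b->s6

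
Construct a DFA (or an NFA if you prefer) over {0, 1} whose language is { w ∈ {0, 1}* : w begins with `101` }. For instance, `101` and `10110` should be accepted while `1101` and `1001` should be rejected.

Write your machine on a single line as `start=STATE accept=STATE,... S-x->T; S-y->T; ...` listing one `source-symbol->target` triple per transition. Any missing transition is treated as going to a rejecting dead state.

start=q0; accept=q3; q0-0->q4; q0-1->q1; q1-0->q2; q1-1->q4; q2-0->q4; q2-1->q3; q3-0->q3; q3-1->q3; q4-0->q4; q4-1->q4

Walk along `101` while the input agrees: from q0 take `1` to q1, and so on. Any deviation drops to the rejecting sink q4. Once q3 is reached the prefix is confirmed and every continuation is accepted.
        0   1  
>  q0   q4  q1 
   q1   q2  q4 
   q2   q4  q3 
 * q3   q3  q3 
   q4   q4  q4 
(> = start, * = accepting)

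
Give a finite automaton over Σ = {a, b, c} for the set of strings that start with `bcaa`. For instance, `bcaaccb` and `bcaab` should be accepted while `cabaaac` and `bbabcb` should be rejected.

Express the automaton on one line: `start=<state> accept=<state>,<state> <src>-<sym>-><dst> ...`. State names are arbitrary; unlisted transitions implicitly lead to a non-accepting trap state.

start=q0 accept=q4 q0-a->q5 q0-b->q1 q0-c->q5 q1-a->q5 q1-b->q5 q1-c->q2 q2-a->q3 q2-b->q5 q2-c->q5 q3-a->q4 q3-b->q5 q3-c->q5 q4-a->q4 q4-b->q4 q4-c->q4 q5-a->q5 q5-b->q5 q5-c->q5

Walk along `bcaa` while the input agrees: from q0 take `b` to q1, and so on. Any deviation drops to the rejecting sink q5. Once q4 is reached the prefix is confirmed and every continuation is accepted.
        a   b   c  
>  q0   q5  q1  q5 
   q1   q5  q5  q2 
   q2   q3  q5  q5 
   q3   q4  q5  q5 
 * q4   q4  q4  q4 
   q5   q5  q5  q5 
(> = start, * = accepting)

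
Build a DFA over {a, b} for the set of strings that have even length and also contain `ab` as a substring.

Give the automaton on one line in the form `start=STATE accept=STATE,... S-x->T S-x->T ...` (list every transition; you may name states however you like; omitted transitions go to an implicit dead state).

start=s0 accept=s4 s0-a->s1 s0-b->s2 s1-a->s3 s1-b->s4 s2-a->s3 s2-b->s0 s3-a->s1 s3-b->s5 s4-a->s5 s4-b->s5 s5-a->s4 s5-b->s4

Handle the two conditions separately and then intersect. One (2 states) tracks the input length modulo 2; the other (3 states) tracks whether and how much of `ab` has been seen. Each combined state is a pair, one component from each; accept when both components accept.
        a   b  
>  s0   s1  s2 
   s1   s3  s4 
   s2   s3  s0 
   s3   s1  s5 
 * s4   s5  s5 
   s5   s4  s4 
(> = start, * = accepting)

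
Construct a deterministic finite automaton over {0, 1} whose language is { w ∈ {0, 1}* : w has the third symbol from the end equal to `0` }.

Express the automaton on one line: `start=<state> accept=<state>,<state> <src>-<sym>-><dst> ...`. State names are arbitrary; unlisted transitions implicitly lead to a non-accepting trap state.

A DFA must remember the last 3 symbols (since which symbol is third-to-last isn't known until the input ends). Use one state per possible window of the last ≤3 symbols; accept from those whose window starts with `0`.
With 15 states:
          0    1  
>  S0     S1   S2 
   S1     S3   S4 
   S2     S5   S6 
   S3     S7   S8 
   S4     S9  S10 
   S5    S11  S12 
   S6    S13  S14 
 * S7     S7   S8 
 * S8     S9  S10 
 * S9    S11  S12 
 * S10   S13  S14 
   S11    S7   S8 
   S12    S9  S10 
   S13   S11  S12 
   S14   S13  S14 
(> = start, * = accepting)

start=S0 accept=S7,S8,S9,S10 S0-0->S1 S0-1->S2 S1-0->S3 S1-1->S4 S2-0->S5 S2-1->S6 S3-0->S7 S3-1->S8 S4-0->S9 S4-1->S10 S5-0->S11 S5-1->S12 S6-0->S13 S6-1->S14 S7-0->S7 S7-1->S8 S8-0->S9 S8-1->S10 S9-0->S11 S9-1->S12 S10-0->S13 S10-1->S14 S11-0->S7 S11-1->S8 S12-0->S9 S12-1->S10 S13-0->S11 S13-1->S12 S14-0->S13 S14-1->S14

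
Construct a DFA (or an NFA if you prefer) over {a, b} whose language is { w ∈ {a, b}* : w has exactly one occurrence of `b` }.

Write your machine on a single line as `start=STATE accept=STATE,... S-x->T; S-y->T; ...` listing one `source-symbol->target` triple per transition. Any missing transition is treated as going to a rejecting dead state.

Count `b`s, saturating at 2: state s0 means no `b` yet, s1 means one `b` seen, s2 means more than one. Each `b` increments (capped at s2); other symbols loop. Accept from {s1}.
A 3-state machine:
        a   b  
>  s0   s0  s1 
 * s1   s1  s2 
   s2   s2  s2 
(> = start, * = accepting)

start=s0; accept=s1; s0-a->s0; s0-b->s1; s1-a->s1; s1-b->s2; s2-a->s2; s2-b->s2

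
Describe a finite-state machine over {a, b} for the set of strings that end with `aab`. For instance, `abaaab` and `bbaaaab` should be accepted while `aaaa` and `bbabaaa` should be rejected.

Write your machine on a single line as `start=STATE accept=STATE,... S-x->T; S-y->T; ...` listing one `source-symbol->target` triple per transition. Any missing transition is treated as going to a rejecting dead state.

start=q0; accept=q3; q0-a->q1; q0-b->q0; q1-a->q2; q1-b->q0; q2-a->q2; q2-b->q3; q3-a->q1; q3-b->q0

Let each state record the length of the longest suffix of the input read so far that is also a prefix of `aab`. q1 means the last symbol is `a`; q2 means the last 2 symbols are `aa`; q3 means the last 3 symbols are `aab`. Accept only at q3, where the string currently ends in `aab`.
        a   b  
>  q0   q1  q0 
   q1   q2  q0 
   q2   q2  q3 
 * q3   q1  q0 
(> = start, * = accepting)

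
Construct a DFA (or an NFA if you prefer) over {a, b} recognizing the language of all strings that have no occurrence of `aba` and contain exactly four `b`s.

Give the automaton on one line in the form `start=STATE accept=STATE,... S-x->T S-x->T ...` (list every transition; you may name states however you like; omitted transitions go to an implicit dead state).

Run two small machines in parallel and take their product. One (4 states) tracks partial matches of the forbidden pattern `aba`; the other (6 states) tracks the count of `b`s, saturating at 5. Each combined state is a pair, one component from each; accept when both components accept. Equivalent product states are then merged.
14 states suffice.
          a    b  
>  s0     s1   s2 
   s1     s1   s3 
   s2     s4   s5 
   s3     s6   s5 
   s4     s4   s7 
   s5     s8   s9 
   s6     s6   s6 
   s7     s6   s9 
   s8     s8  s10 
   s9    s11  s12 
   s10    s6  s12 
   s11   s11  s13 
 * s12   s12   s6 
 * s13    s6   s6 
(> = start, * = accepting)

start=s0 accept=s12,s13 s0-a->s1 s0-b->s2 s1-a->s1 s1-b->s3 s2-a->s4 s2-b->s5 s3-a->s6 s3-b->s5 s4-a->s4 s4-b->s7 s5-a->s8 s5-b->s9 s6-a->s6 s6-b->s6 s7-a->s6 s7-b->s9 s8-a->s8 s8-b->s10 s9-a->s11 s9-b->s12 s10-a->s6 s10-b->s12 s11-a->s11 s11-b->s13 s12-a->s12 s12-b->s6 s13-a->s6 s13-b->s6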